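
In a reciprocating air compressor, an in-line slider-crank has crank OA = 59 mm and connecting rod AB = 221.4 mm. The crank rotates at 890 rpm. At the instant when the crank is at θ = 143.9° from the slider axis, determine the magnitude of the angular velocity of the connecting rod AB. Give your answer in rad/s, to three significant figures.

20.3

ω = 93.2 rad/s (converted from 890 rpm).
The rod makes angle φ with the slider axis where L sinφ = r sinθ; differentiating, L cosφ·φ̇ = r ω cosθ.
L cosφ = √(L² − r² sin²θ) = 0.21865 m.
|ω_rod| = r ω |cosθ| / √(L² − r² sin²θ) = 0.059·93.2·0.80799/0.21865 = 20.32 rad/s.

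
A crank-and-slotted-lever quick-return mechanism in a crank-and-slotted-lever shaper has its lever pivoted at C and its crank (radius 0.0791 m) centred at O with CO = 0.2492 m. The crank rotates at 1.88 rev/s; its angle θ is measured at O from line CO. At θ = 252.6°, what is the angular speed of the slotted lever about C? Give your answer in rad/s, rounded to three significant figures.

0.0756

ω = 11.81 rad/s (from 1.88 rev/s).
Crank pin A relative to C: A = (d + r cosθ, r sinθ); lever angle φ = atan2(r sinθ, d + r cosθ).
Differentiating tanφ: φ̇ = rω(d cosθ + r)/(d² + r² + 2dr cosθ).
d² + r² + 2dr cosθ = |CA|² = 0.0565682 m²;  d cosθ + r = +0.004579 m.
|ω_lever| = |0.0791·11.81·+0.004579| / 0.0565682 = 0.075634 rad/s.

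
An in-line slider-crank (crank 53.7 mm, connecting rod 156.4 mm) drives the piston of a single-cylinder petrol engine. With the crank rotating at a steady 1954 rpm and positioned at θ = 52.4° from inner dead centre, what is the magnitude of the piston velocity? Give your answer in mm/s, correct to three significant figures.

10600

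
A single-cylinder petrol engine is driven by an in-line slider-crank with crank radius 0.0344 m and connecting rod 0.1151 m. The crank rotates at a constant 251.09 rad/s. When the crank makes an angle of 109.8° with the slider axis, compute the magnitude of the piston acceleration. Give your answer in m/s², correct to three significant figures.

1250

ω = 251.1 rad/s
x(θ) = r cosθ + √(L² − r² sin²θ); with ω constant, a = ω²·d²x/dθ².
d²x/dθ² = −r cosθ − r²(cos2θ)/√u − r⁴ sin²2θ/(4u^{3/2}),  u = L² − r² sin²θ = 0.0122004 m².
Substituting r = 0.0344 m, L = 0.1151 m, θ = 109.8°: d²x/dθ² = +0.019802 m.
a = ω²·d²x/dθ² = (251.1)²·(+0.019802) = +1248.4 m/s²;  |a| = 1248.4 m/s².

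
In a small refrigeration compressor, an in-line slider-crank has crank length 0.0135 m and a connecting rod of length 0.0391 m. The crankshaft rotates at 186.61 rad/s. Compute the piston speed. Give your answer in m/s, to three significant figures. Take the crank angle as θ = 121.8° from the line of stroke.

ω = 186.6 rad/s
For an in-line slider-crank, x = r cosθ + √(L² − r² sin²θ), so v = −rω sinθ·[1 + r cosθ/√(L² − r² sin²θ)].
With r = 0.0135 m, L = 0.0391 m, θ = 121.8°: √(L² − r² sin²θ) = 0.037379 m.
v = −0.0135·186.6·0.84989·[1 + 0.0135·-0.52696/0.037379] = -1.7336 m/s.
|v| = 1.7336 m/s.

1.73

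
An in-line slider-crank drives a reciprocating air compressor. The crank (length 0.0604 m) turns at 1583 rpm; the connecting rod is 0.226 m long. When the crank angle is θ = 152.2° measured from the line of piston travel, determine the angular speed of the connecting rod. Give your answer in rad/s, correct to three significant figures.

ω = 165.8 rad/s (converted from 1583 rpm).
The rod makes angle φ with the slider axis where L sinφ = r sinθ; differentiating, L cosφ·φ̇ = r ω cosθ.
L cosφ = √(L² − r² sin²θ) = 0.22424 m.
|ω_rod| = r ω |cosθ| / √(L² − r² sin²θ) = 0.0604·165.8·0.88458/0.22424 = 39.498 rad/s.

39.5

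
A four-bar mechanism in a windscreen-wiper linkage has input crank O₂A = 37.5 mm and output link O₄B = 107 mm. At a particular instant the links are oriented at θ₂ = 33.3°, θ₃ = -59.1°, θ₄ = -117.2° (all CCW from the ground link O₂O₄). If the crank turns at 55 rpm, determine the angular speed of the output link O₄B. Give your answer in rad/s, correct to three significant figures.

2.38

ω₂ = 5.76 rad/s (from 55 rpm).
Differentiating the loop-closure r₂e^{iθ₂}+r₃e^{iθ₃}=r₁+r₄e^{iθ₄} gives r₂ω₂e^{iθ₂}+r₃ω₃e^{iθ₃}=r₄ω₄e^{iθ₄}.
Eliminating the other unknown: ω₄ = r₂ω₂ sin(θ₂−θ₃) / [r₄ sin(θ₄−θ₃)].
Numerator sine = +0.99912; denominator sine = -0.84897.
Result = 0.0375·5.76·(+0.99912) / (0.107·(-0.84897)) = -2.3756 rad/s; magnitude 2.3756 rad/s.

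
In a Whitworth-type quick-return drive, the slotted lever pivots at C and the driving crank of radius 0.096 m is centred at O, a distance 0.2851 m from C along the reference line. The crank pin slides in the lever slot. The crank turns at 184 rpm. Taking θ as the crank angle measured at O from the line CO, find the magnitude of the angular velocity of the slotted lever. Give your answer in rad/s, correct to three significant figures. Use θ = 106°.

0.427

ω = 19.27 rad/s (from 184 rpm).
Crank pin A relative to C: A = (d + r cosθ, r sinθ); lever angle φ = atan2(r sinθ, d + r cosθ).
Differentiating tanφ: φ̇ = rω(d cosθ + r)/(d² + r² + 2dr cosθ).
d² + r² + 2dr cosθ = |CA|² = 0.0754098 m²;  d cosθ + r = +0.017416 m.
|ω_lever| = |0.096·19.27·+0.017416| / 0.0754098 = 0.4272 rad/s.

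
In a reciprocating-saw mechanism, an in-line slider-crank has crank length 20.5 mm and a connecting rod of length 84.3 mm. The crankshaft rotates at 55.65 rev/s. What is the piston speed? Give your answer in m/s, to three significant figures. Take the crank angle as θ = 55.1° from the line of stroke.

6.71

ω = 2π·55.6 = 349.7 rad/s
For an in-line slider-crank, x = r cosθ + √(L² − r² sin²θ), so v = −rω sinθ·[1 + r cosθ/√(L² − r² sin²θ)].
With r = 0.0205 m, L = 0.0843 m, θ = 55.1°: √(L² − r² sin²θ) = 0.082606 m.
v = −0.0205·349.7·0.82015·[1 + 0.0205·0.57215/0.082606] = -6.7136 m/s.
|v| = 6.7136 m/s.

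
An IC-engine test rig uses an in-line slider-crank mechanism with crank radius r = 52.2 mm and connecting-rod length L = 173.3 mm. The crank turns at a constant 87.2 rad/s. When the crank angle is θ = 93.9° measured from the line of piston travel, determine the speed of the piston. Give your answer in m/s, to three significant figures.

ω = 87.2 rad/s
For an in-line slider-crank, x = r cosθ + √(L² − r² sin²θ), so v = −rω sinθ·[1 + r cosθ/√(L² − r² sin²θ)].
With r = 0.0522 m, L = 0.1733 m, θ = 93.9°: √(L² − r² sin²θ) = 0.16529 m.
v = −0.0522·87.2·0.99768·[1 + 0.0522·-0.06802/0.16529] = -4.4438 m/s.
|v| = 4.4438 m/s.

4.44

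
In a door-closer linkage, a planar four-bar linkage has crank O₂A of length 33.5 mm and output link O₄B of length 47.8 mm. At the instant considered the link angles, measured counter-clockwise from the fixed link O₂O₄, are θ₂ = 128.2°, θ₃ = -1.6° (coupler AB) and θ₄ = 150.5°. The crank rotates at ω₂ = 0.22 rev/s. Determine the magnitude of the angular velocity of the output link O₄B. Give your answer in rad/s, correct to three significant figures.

1.59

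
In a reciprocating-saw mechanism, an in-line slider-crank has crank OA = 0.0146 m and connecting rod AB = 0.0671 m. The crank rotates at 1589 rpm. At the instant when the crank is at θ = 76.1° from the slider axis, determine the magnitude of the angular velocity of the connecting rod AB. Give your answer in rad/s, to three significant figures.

8.90

ω = 166.4 rad/s (converted from 1589 rpm).
The rod makes angle φ with the slider axis where L sinφ = r sinθ; differentiating, L cosφ·φ̇ = r ω cosθ.
L cosφ = √(L² − r² sin²θ) = 0.065586 m.
|ω_rod| = r ω |cosθ| / √(L² − r² sin²θ) = 0.0146·166.4·0.24023/0.065586 = 8.8985 rad/s.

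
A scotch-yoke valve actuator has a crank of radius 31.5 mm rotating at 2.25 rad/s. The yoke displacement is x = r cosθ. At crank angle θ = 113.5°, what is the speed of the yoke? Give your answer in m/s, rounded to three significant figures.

0.0650

ω = 2.25 rad/s
x = r cosθ ⇒ ẋ = −rω sinθ.
|v| = rω|sinθ| = 0.0315·2.25·|sin 113.5°| = 0.064997 m/s.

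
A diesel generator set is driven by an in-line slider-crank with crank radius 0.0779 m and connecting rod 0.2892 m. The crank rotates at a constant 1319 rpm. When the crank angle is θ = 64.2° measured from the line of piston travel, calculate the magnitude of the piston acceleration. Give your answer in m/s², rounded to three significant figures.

ω = 2π·1319/60 = 138.1 rad/s
x(θ) = r cosθ + √(L² − r² sin²θ); with ω constant, a = ω²·d²x/dθ².
d²x/dθ² = −r cosθ − r²(cos2θ)/√u − r⁴ sin²2θ/(4u^{3/2}),  u = L² − r² sin²θ = 0.0787177 m².
Substituting r = 0.0779 m, L = 0.2892 m, θ = 64.2°: d²x/dθ² = -0.020726 m.
a = ω²·d²x/dθ² = (138.1)²·(-0.020726) = -395.42 m/s²;  |a| = 395.42 m/s².

395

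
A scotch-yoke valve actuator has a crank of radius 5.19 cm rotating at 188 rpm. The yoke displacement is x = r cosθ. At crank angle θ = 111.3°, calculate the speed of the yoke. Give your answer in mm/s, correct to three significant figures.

ω = 19.69 rad/s (from 188 rpm).
x = r cosθ ⇒ ẋ = −rω sinθ.
|v| = rω|sinθ| = 0.0519·19.69·|sin 111.3°| = 0.95198 m/s = 951.98 mm/s.

952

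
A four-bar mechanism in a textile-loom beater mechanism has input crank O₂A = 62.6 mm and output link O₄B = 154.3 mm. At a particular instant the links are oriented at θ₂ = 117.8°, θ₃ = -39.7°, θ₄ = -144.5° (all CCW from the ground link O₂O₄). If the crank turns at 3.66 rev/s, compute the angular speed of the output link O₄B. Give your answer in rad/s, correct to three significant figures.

3.69

ω₂ = 23 rad/s (from 3.66 rev/s).
Differentiating the loop-closure r₂e^{iθ₂}+r₃e^{iθ₃}=r₁+r₄e^{iθ₄} gives r₂ω₂e^{iθ₂}+r₃ω₃e^{iθ₃}=r₄ω₄e^{iθ₄}.
Eliminating the other unknown: ω₄ = r₂ω₂ sin(θ₂−θ₃) / [r₄ sin(θ₄−θ₃)].
Numerator sine = +0.38268; denominator sine = -0.96682.
Result = 0.0626·23·(+0.38268) / (0.1543·(-0.96682)) = -3.6929 rad/s; magnitude 3.6929 rad/s.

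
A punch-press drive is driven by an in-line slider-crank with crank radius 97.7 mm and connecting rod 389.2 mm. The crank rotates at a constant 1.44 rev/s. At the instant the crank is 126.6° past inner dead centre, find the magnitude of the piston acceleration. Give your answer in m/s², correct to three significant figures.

ω = 2π·1.44 = 9.048 rad/s
x(θ) = r cosθ + √(L² − r² sin²θ); with ω constant, a = ω²·d²x/dθ².
d²x/dθ² = −r cosθ − r²(cos2θ)/√u − r⁴ sin²2θ/(4u^{3/2}),  u = L² − r² sin²θ = 0.145325 m².
Substituting r = 0.0977 m, L = 0.3892 m, θ = 126.6°: d²x/dθ² = +0.065111 m.
a = ω²·d²x/dθ² = (9.048)²·(+0.065111) = +5.3302 m/s²;  |a| = 5.3302 m/s².

5.33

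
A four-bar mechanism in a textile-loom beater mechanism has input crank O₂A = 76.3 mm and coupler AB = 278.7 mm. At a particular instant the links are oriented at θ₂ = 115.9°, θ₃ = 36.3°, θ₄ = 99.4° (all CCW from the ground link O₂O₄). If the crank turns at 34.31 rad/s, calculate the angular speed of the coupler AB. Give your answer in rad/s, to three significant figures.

2.99

ω₂ = 34.31 rad/s
Differentiating the loop-closure r₂e^{iθ₂}+r₃e^{iθ₃}=r₁+r₄e^{iθ₄} gives r₂ω₂e^{iθ₂}+r₃ω₃e^{iθ₃}=r₄ω₄e^{iθ₄}.
Eliminating the other unknown: ω₃ = r₂ω₂ sin(θ₄−θ₂) / [r₃ sin(θ₃−θ₄)].
Numerator sine = -0.28402; denominator sine = -0.89180.
Result = 0.0763·34.31·(-0.28402) / (0.2787·(-0.89180)) = +2.9915 rad/s; magnitude 2.9915 rad/s.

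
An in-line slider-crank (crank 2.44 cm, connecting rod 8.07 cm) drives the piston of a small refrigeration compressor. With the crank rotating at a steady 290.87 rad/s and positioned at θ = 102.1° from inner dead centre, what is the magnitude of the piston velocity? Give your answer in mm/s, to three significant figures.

ω = 290.9 rad/s
For an in-line slider-crank, x = r cosθ + √(L² − r² sin²θ), so v = −rω sinθ·[1 + r cosθ/√(L² − r² sin²θ)].
With r = 0.0244 m, L = 0.0807 m, θ = 102.1°: √(L² − r² sin²θ) = 0.077093 m.
v = −0.0244·290.9·0.97778·[1 + 0.0244·-0.20962/0.077093] = -6.4791 m/s.
|v| = 6.4791 m/s = 6479.1 mm/s.

6480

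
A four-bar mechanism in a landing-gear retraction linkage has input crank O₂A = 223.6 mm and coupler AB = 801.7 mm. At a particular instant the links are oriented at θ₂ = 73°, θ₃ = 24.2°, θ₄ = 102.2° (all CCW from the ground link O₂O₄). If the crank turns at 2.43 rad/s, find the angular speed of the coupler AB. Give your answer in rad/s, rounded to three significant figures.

ω₂ = 2.43 rad/s
Differentiating the loop-closure r₂e^{iθ₂}+r₃e^{iθ₃}=r₁+r₄e^{iθ₄} gives r₂ω₂e^{iθ₂}+r₃ω₃e^{iθ₃}=r₄ω₄e^{iθ₄}.
Eliminating the other unknown: ω₃ = r₂ω₂ sin(θ₄−θ₂) / [r₃ sin(θ₃−θ₄)].
Numerator sine = +0.48786; denominator sine = -0.97815.
Result = 0.2236·2.43·(+0.48786) / (0.8017·(-0.97815)) = -0.33803 rad/s; magnitude 0.33803 rad/s.

0.338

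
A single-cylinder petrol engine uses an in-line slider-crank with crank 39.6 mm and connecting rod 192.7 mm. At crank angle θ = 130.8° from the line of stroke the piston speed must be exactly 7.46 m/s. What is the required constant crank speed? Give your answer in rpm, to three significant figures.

For an in-line slider-crank, |v_piston| = rω|sinθ|·[1 + r cosθ/√(L² − r² sin²θ)].
With r = 0.0396 m, L = 0.1927 m, θ = 130.8°: the bracketed kinematic factor |dx/dθ| = 0.025902 m.
ω = v/|dx/dθ| = 7.46/0.025902 = 288.01 rad/s.
N = 60ω/(2π) = 2750.3 rpm.

2750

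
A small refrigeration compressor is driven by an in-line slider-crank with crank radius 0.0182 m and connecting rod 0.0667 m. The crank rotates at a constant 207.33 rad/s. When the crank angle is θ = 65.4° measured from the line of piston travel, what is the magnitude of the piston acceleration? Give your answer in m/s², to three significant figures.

184

ω = 207.3 rad/s
x(θ) = r cosθ + √(L² − r² sin²θ); with ω constant, a = ω²·d²x/dθ².
d²x/dθ² = −r cosθ − r²(cos2θ)/√u − r⁴ sin²2θ/(4u^{3/2}),  u = L² − r² sin²θ = 0.00417505 m².
Substituting r = 0.0182 m, L = 0.0667 m, θ = 65.4°: d²x/dθ² = -0.0042849 m.
a = ω²·d²x/dθ² = (207.3)²·(-0.0042849) = -184.19 m/s²;  |a| = 184.19 m/s².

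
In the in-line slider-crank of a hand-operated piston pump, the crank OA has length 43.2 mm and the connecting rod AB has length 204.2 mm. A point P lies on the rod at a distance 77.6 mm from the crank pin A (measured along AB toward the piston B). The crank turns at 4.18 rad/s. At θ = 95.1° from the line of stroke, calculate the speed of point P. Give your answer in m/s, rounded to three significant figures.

0.179

ω = 4.18 rad/s.  Crank-pin speed |V_A| = rω = 0.18058 m/s, perpendicular to OA.
Rod angle: sinφ = −(r/L) sinθ ⇒ φ = -12.165°; ω_rod = −rω cosθ/√(L²−r²sin²θ) = +0.080416 rad/s.
V_P = V_A + ω_rod × AP, with AP = 0.0776 m along the rod.
Components: V_Px = −rω sinθ − a·ω_rod·sinφ = -0.17855 m/s;  V_Py = rω cosθ + a·ω_rod·cosφ = -0.009952 m/s.
|V_P| = √(V_Px² + V_Py²) = 0.17882 m/s.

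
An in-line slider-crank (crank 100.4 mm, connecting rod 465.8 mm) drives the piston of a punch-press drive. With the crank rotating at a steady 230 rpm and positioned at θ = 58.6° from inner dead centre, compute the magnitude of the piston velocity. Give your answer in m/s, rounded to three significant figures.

ω = 2π·230/60 = 24.09 rad/s
For an in-line slider-crank, x = r cosθ + √(L² − r² sin²θ), so v = −rω sinθ·[1 + r cosθ/√(L² − r² sin²θ)].
With r = 0.1004 m, L = 0.4658 m, θ = 58.6°: √(L² − r² sin²θ) = 0.45785 m.
v = −0.1004·24.09·0.85355·[1 + 0.1004·0.52101/0.45785] = -2.2999 m/s.
|v| = 2.2999 m/s.

2.30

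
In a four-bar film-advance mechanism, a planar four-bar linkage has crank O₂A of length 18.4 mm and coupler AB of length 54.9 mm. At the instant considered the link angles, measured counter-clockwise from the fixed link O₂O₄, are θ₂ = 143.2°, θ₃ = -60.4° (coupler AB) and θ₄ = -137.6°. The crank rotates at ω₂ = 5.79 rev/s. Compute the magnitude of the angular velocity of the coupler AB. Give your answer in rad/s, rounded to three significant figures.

12.3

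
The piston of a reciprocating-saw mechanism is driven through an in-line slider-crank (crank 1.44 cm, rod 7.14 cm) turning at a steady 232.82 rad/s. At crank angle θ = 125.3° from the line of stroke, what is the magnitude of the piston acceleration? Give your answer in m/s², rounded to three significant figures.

503

ω = 232.8 rad/s
x(θ) = r cosθ + √(L² − r² sin²θ); with ω constant, a = ω²·d²x/dθ².
d²x/dθ² = −r cosθ − r²(cos2θ)/√u − r⁴ sin²2θ/(4u^{3/2}),  u = L² − r² sin²θ = 0.00495984 m².
Substituting r = 0.0144 m, L = 0.0714 m, θ = 125.3°: d²x/dθ² = +0.0092718 m.
a = ω²·d²x/dθ² = (232.8)²·(+0.0092718) = +502.58 m/s²;  |a| = 502.58 m/s².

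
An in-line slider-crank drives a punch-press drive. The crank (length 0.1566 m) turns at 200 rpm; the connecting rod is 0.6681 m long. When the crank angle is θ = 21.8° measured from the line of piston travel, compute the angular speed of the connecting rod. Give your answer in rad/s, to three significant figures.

4.58

ω = 20.94 rad/s (converted from 200 rpm).
The rod makes angle φ with the slider axis where L sinφ = r sinθ; differentiating, L cosφ·φ̇ = r ω cosθ.
L cosφ = √(L² − r² sin²θ) = 0.66556 m.
|ω_rod| = r ω |cosθ| / √(L² − r² sin²θ) = 0.1566·20.94·0.92849/0.66556 = 4.5755 rad/s.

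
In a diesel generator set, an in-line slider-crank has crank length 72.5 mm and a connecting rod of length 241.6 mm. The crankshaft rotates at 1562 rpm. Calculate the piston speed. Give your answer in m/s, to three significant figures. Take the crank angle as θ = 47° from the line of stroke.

ω = 2π·1562/60 = 163.6 rad/s
For an in-line slider-crank, x = r cosθ + √(L² − r² sin²θ), so v = −rω sinθ·[1 + r cosθ/√(L² − r² sin²θ)].
With r = 0.0725 m, L = 0.2416 m, θ = 47°: √(L² − r² sin²θ) = 0.23571 m.
v = −0.0725·163.6·0.73135·[1 + 0.0725·0.68200/0.23571] = -10.492 m/s.
|v| = 10.492 m/s.

10.5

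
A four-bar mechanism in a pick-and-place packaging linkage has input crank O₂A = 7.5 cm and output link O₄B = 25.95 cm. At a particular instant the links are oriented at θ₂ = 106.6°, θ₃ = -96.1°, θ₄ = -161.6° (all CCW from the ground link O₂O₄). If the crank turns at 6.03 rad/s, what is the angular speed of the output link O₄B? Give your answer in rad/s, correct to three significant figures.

0.739

ω₂ = 6.03 rad/s
Differentiating the loop-closure r₂e^{iθ₂}+r₃e^{iθ₃}=r₁+r₄e^{iθ₄} gives r₂ω₂e^{iθ₂}+r₃ω₃e^{iθ₃}=r₄ω₄e^{iθ₄}.
Eliminating the other unknown: ω₄ = r₂ω₂ sin(θ₂−θ₃) / [r₄ sin(θ₄−θ₃)].
Numerator sine = -0.38591; denominator sine = -0.90996.
Result = 0.075·6.03·(-0.38591) / (0.2595·(-0.90996)) = +0.73909 rad/s; magnitude 0.73909 rad/s.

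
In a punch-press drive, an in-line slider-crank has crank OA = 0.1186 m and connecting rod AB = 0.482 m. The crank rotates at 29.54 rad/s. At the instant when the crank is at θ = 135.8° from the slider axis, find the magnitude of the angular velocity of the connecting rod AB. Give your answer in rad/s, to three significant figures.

ω = 29.54 rad/s
The rod makes angle φ with the slider axis where L sinφ = r sinθ; differentiating, L cosφ·φ̇ = r ω cosθ.
L cosφ = √(L² − r² sin²θ) = 0.47486 m.
|ω_rod| = r ω |cosθ| / √(L² − r² sin²θ) = 0.1186·29.54·0.71691/0.47486 = 5.2893 rad/s.

5.29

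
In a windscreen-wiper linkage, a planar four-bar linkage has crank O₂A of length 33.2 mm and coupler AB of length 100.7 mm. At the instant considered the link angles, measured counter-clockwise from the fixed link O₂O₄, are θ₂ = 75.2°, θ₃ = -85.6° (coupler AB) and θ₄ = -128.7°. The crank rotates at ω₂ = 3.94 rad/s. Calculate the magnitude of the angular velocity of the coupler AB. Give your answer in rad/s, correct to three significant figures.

0.770

ω₂ = 3.94 rad/s
Differentiating the loop-closure r₂e^{iθ₂}+r₃e^{iθ₃}=r₁+r₄e^{iθ₄} gives r₂ω₂e^{iθ₂}+r₃ω₃e^{iθ₃}=r₄ω₄e^{iθ₄}.
Eliminating the other unknown: ω₃ = r₂ω₂ sin(θ₄−θ₂) / [r₃ sin(θ₃−θ₄)].
Numerator sine = +0.40514; denominator sine = +0.68327.
Result = 0.0332·3.94·(+0.40514) / (0.1007·(+0.68327)) = +0.77022 rad/s; magnitude 0.77022 rad/s.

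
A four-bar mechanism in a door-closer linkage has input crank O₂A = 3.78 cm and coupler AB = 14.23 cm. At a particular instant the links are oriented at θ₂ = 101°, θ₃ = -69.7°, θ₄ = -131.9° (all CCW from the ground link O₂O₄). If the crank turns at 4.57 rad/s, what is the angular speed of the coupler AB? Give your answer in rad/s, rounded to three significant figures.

ω₂ = 4.57 rad/s
Differentiating the loop-closure r₂e^{iθ₂}+r₃e^{iθ₃}=r₁+r₄e^{iθ₄} gives r₂ω₂e^{iθ₂}+r₃ω₃e^{iθ₃}=r₄ω₄e^{iθ₄}.
Eliminating the other unknown: ω₃ = r₂ω₂ sin(θ₄−θ₂) / [r₃ sin(θ₃−θ₄)].
Numerator sine = +0.79758; denominator sine = +0.88458.
Result = 0.0378·4.57·(+0.79758) / (0.1423·(+0.88458)) = +1.0946 rad/s; magnitude 1.0946 rad/s.

1.09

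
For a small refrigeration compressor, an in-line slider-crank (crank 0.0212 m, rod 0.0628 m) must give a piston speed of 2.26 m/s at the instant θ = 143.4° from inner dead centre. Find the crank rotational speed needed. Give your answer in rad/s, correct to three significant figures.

For an in-line slider-crank, |v_piston| = rω|sinθ|·[1 + r cosθ/√(L² − r² sin²θ)].
With r = 0.0212 m, L = 0.0628 m, θ = 143.4°: the bracketed kinematic factor |dx/dθ| = 0.0091428 m.
ω = v/|dx/dθ| = 2.26/0.0091428 = 247.19 rad/s.

247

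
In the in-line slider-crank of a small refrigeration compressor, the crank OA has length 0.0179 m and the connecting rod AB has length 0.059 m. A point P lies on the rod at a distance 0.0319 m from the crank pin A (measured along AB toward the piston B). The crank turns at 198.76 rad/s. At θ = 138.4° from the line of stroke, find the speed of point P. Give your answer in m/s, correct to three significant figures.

2.40

ω = 198.8 rad/s.  Crank-pin speed |V_A| = rω = 3.5578 m/s, perpendicular to OA.
Rod angle: sinφ = −(r/L) sinθ ⇒ φ = -11.621°; ω_rod = −rω cosθ/√(L²−r²sin²θ) = +46.037 rad/s.
V_P = V_A + ω_rod × AP, with AP = 0.0319 m along the rod.
Components: V_Px = −rω sinθ − a·ω_rod·sinφ = -2.0663 m/s;  V_Py = rω cosθ + a·ω_rod·cosφ = -1.222 m/s.
|V_P| = √(V_Px² + V_Py²) = 2.4006 m/s.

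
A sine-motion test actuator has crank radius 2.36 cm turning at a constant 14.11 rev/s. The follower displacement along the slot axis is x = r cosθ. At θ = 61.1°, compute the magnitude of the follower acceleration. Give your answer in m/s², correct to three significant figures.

ω = 88.66 rad/s (from 14.11 rev/s).
x = r cosθ ⇒ ẍ = −rω² cosθ (ω constant).
|a| = rω²|cosθ| = 0.0236·(88.66)²·|cos 61.1°| = 89.645 m/s².

89.6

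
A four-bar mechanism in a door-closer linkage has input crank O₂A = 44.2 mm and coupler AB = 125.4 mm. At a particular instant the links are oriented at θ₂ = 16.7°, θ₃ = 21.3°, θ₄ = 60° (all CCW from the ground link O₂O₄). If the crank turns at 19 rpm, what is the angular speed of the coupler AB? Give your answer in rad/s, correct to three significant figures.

ω₂ = 1.99 rad/s (from 19 rpm).
Differentiating the loop-closure r₂e^{iθ₂}+r₃e^{iθ₃}=r₁+r₄e^{iθ₄} gives r₂ω₂e^{iθ₂}+r₃ω₃e^{iθ₃}=r₄ω₄e^{iθ₄}.
Eliminating the other unknown: ω₃ = r₂ω₂ sin(θ₄−θ₂) / [r₃ sin(θ₃−θ₄)].
Numerator sine = +0.68582; denominator sine = -0.62524.
Result = 0.0442·1.99·(+0.68582) / (0.1254·(-0.62524)) = -0.76925 rad/s; magnitude 0.76925 rad/s.

0.769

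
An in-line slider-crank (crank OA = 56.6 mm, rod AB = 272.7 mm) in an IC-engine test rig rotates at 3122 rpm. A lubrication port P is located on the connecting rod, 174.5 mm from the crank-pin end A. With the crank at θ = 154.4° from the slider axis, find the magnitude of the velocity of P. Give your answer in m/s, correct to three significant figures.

9.25

ω = 326.9 rad/s.  Crank-pin speed |V_A| = rω = 18.505 m/s, perpendicular to OA.
Rod angle: sinφ = −(r/L) sinθ ⇒ φ = -5.145°; ω_rod = −rω cosθ/√(L²−r²sin²θ) = +61.443 rad/s.
V_P = V_A + ω_rod × AP, with AP = 0.1745 m along the rod.
Components: V_Px = −rω sinθ − a·ω_rod·sinφ = -7.034 m/s;  V_Py = rω cosθ + a·ω_rod·cosφ = -6.0094 m/s.
|V_P| = √(V_Px² + V_Py²) = 9.2515 m/s.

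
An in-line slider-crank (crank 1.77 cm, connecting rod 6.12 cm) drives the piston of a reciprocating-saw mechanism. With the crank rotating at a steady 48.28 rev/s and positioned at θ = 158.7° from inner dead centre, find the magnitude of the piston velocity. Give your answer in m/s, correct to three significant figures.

1.42

ω = 2π·48.3 = 303.4 rad/s
For an in-line slider-crank, x = r cosθ + √(L² − r² sin²θ), so v = −rω sinθ·[1 + r cosθ/√(L² − r² sin²θ)].
With r = 0.0177 m, L = 0.0612 m, θ = 158.7°: √(L² − r² sin²θ) = 0.060861 m.
v = −0.0177·303.4·0.36325·[1 + 0.0177·-0.93169/0.060861] = -1.4219 m/s.
|v| = 1.4219 m/s.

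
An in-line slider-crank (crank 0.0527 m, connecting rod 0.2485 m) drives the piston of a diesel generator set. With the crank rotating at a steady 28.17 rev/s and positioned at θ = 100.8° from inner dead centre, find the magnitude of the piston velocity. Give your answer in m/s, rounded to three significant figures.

ω = 2π·28.2 = 177 rad/s
For an in-line slider-crank, x = r cosθ + √(L² − r² sin²θ), so v = −rω sinθ·[1 + r cosθ/√(L² − r² sin²θ)].
With r = 0.0527 m, L = 0.2485 m, θ = 100.8°: √(L² − r² sin²θ) = 0.24305 m.
v = −0.0527·177·0.98229·[1 + 0.0527·-0.18738/0.24305] = -8.7903 m/s.
|v| = 8.7903 m/s.

8.79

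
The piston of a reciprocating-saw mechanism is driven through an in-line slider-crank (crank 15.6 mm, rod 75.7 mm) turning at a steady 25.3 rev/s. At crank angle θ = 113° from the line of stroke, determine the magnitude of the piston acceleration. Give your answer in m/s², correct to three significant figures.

ω = 2π·25.3 = 159 rad/s
x(θ) = r cosθ + √(L² − r² sin²θ); with ω constant, a = ω²·d²x/dθ².
d²x/dθ² = −r cosθ − r²(cos2θ)/√u − r⁴ sin²2θ/(4u^{3/2}),  u = L² − r² sin²θ = 0.00552428 m².
Substituting r = 0.0156 m, L = 0.0757 m, θ = 113°: d²x/dθ² = +0.0083512 m.
a = ω²·d²x/dθ² = (159)²·(+0.0083512) = +211.03 m/s²;  |a| = 211.03 m/s².

211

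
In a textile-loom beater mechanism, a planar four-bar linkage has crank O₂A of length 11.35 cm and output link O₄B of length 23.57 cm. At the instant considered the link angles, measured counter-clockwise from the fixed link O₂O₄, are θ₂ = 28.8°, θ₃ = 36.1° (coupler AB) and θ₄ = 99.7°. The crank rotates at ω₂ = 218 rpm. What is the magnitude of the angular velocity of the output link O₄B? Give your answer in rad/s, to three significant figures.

ω₂ = 22.83 rad/s (from 218 rpm).
Differentiating the loop-closure r₂e^{iθ₂}+r₃e^{iθ₃}=r₁+r₄e^{iθ₄} gives r₂ω₂e^{iθ₂}+r₃ω₃e^{iθ₃}=r₄ω₄e^{iθ₄}.
Eliminating the other unknown: ω₄ = r₂ω₂ sin(θ₂−θ₃) / [r₄ sin(θ₄−θ₃)].
Numerator sine = -0.12706; denominator sine = +0.89571.
Result = 0.1135·22.83·(-0.12706) / (0.2357·(+0.89571)) = -1.5595 rad/s; magnitude 1.5595 rad/s.

1.56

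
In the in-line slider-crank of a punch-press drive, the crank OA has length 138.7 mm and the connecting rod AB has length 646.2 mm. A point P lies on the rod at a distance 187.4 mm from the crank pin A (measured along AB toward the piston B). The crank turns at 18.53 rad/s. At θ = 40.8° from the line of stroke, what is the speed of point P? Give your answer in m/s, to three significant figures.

2.24

ω = 18.53 rad/s.  Crank-pin speed |V_A| = rω = 2.5701 m/s, perpendicular to OA.
Rod angle: sinφ = −(r/L) sinθ ⇒ φ = -8.062°; ω_rod = −rω cosθ/√(L²−r²sin²θ) = -3.0408 rad/s.
V_P = V_A + ω_rod × AP, with AP = 0.1874 m along the rod.
Components: V_Px = −rω sinθ − a·ω_rod·sinφ = -1.7593 m/s;  V_Py = rω cosθ + a·ω_rod·cosφ = +1.3813 m/s.
|V_P| = √(V_Px² + V_Py²) = 2.2368 m/s.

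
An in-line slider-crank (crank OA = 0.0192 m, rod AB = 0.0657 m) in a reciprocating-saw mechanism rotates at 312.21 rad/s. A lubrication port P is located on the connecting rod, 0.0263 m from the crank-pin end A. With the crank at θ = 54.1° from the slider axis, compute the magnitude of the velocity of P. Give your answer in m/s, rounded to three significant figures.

ω = 312.2 rad/s.  Crank-pin speed |V_A| = rω = 5.9944 m/s, perpendicular to OA.
Rod angle: sinφ = −(r/L) sinθ ⇒ φ = -13.693°; ω_rod = −rω cosθ/√(L²−r²sin²θ) = -55.065 rad/s.
V_P = V_A + ω_rod × AP, with AP = 0.0263 m along the rod.
Components: V_Px = −rω sinθ − a·ω_rod·sinφ = -5.1986 m/s;  V_Py = rω cosθ + a·ω_rod·cosφ = +2.1079 m/s.
|V_P| = √(V_Px² + V_Py²) = 5.6097 m/s.

5.61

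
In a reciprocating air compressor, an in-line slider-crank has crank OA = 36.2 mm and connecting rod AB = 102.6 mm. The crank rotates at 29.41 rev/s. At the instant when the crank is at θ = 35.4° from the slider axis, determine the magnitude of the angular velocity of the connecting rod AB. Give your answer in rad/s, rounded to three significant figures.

ω = 184.8 rad/s (converted from 29.41 rev/s).
The rod makes angle φ with the slider axis where L sinφ = r sinθ; differentiating, L cosφ·φ̇ = r ω cosθ.
L cosφ = √(L² − r² sin²θ) = 0.10043 m.
|ω_rod| = r ω |cosθ| / √(L² − r² sin²θ) = 0.0362·184.8·0.81513/0.10043 = 54.291 rad/s.

54.3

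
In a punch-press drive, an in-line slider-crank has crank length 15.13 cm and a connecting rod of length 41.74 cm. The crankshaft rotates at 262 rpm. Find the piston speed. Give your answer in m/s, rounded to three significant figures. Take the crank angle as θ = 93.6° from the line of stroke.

4.04

ω = 2π·262/60 = 27.44 rad/s
For an in-line slider-crank, x = r cosθ + √(L² − r² sin²θ), so v = −rω sinθ·[1 + r cosθ/√(L² − r² sin²θ)].
With r = 0.1513 m, L = 0.4174 m, θ = 93.6°: √(L² − r² sin²θ) = 0.38913 m.
v = −0.1513·27.44·0.99803·[1 + 0.1513·-0.06279/0.38913] = -4.0418 m/s.
|v| = 4.0418 m/s.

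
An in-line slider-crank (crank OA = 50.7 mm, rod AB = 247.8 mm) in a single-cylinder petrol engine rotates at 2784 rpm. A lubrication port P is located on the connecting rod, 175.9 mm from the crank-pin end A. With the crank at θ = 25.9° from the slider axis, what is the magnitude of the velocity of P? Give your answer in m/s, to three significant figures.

ω = 291.5 rad/s.  Crank-pin speed |V_A| = rω = 14.781 m/s, perpendicular to OA.
Rod angle: sinφ = −(r/L) sinθ ⇒ φ = -5.127°; ω_rod = −rω cosθ/√(L²−r²sin²θ) = -53.873 rad/s.
V_P = V_A + ω_rod × AP, with AP = 0.1759 m along the rod.
Components: V_Px = −rω sinθ − a·ω_rod·sinφ = -7.3033 m/s;  V_Py = rω cosθ + a·ω_rod·cosφ = +3.858 m/s.
|V_P| = √(V_Px² + V_Py²) = 8.2597 m/s.

8.26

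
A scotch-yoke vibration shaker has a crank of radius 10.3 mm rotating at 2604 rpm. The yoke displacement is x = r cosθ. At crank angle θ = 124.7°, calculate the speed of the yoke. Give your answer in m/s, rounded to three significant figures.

2.31

ω = 272.7 rad/s (from 2604 rpm).
x = r cosθ ⇒ ẋ = −rω sinθ.
|v| = rω|sinθ| = 0.0103·272.7·|sin 124.7°| = 2.3092 m/s.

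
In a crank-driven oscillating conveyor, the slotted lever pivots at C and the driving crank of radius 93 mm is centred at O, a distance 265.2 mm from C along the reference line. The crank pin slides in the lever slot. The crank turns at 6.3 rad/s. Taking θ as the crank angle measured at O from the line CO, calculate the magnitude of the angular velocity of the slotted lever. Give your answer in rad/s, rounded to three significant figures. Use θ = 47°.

ω = 6.3 rad/s
Crank pin A relative to C: A = (d + r cosθ, r sinθ); lever angle φ = atan2(r sinθ, d + r cosθ).
Differentiating tanφ: φ̇ = rω(d cosθ + r)/(d² + r² + 2dr cosθ).
d² + r² + 2dr cosθ = |CA|² = 0.112621 m²;  d cosθ + r = +0.27387 m.
|ω_lever| = |0.093·6.3·+0.27387| / 0.112621 = 1.4248 rad/s.

1.42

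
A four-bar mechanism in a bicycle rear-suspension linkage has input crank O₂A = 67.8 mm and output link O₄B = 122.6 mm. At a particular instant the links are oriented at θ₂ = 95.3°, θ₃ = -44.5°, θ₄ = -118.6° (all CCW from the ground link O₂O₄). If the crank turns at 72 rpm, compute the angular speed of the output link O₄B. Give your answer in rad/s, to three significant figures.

ω₂ = 7.54 rad/s (from 72 rpm).
Differentiating the loop-closure r₂e^{iθ₂}+r₃e^{iθ₃}=r₁+r₄e^{iθ₄} gives r₂ω₂e^{iθ₂}+r₃ω₃e^{iθ₃}=r₄ω₄e^{iθ₄}.
Eliminating the other unknown: ω₄ = r₂ω₂ sin(θ₂−θ₃) / [r₄ sin(θ₄−θ₃)].
Numerator sine = +0.64546; denominator sine = -0.96174.
Result = 0.0678·7.54·(+0.64546) / (0.1226·(-0.96174)) = -2.7984 rad/s; magnitude 2.7984 rad/s.

2.80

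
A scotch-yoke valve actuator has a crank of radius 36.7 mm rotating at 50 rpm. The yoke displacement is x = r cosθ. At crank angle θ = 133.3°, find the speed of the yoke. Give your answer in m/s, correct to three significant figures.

0.140

ω = 5.236 rad/s (from 50 rpm).
x = r cosθ ⇒ ẋ = −rω sinθ.
|v| = rω|sinθ| = 0.0367·5.236·|sin 133.3°| = 0.13985 m/s.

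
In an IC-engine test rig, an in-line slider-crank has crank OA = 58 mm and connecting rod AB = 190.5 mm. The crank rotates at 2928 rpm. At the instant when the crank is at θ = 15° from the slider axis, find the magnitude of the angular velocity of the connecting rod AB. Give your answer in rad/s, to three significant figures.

ω = 306.6 rad/s (converted from 2928 rpm).
The rod makes angle φ with the slider axis where L sinφ = r sinθ; differentiating, L cosφ·φ̇ = r ω cosθ.
L cosφ = √(L² − r² sin²θ) = 0.18991 m.
|ω_rod| = r ω |cosθ| / √(L² − r² sin²θ) = 0.058·306.6·0.96593/0.18991 = 90.454 rad/s.

90.5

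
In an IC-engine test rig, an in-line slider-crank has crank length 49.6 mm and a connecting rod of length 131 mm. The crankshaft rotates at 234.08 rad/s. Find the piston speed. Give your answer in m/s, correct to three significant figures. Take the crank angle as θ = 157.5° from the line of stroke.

ω = 234.1 rad/s
For an in-line slider-crank, x = r cosθ + √(L² − r² sin²θ), so v = −rω sinθ·[1 + r cosθ/√(L² − r² sin²θ)].
With r = 0.0496 m, L = 0.131 m, θ = 157.5°: √(L² − r² sin²θ) = 0.12962 m.
v = −0.0496·234.1·0.38268·[1 + 0.0496·-0.92388/0.12962] = -2.8723 m/s.
|v| = 2.8723 m/s.

2.87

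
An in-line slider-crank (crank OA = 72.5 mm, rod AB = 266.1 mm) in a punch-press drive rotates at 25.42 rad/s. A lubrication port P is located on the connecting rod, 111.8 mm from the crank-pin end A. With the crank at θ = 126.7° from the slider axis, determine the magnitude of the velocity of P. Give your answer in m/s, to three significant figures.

ω = 25.42 rad/s.  Crank-pin speed |V_A| = rω = 1.843 m/s, perpendicular to OA.
Rod angle: sinφ = −(r/L) sinθ ⇒ φ = -12.618°; ω_rod = −rω cosθ/√(L²−r²sin²θ) = +4.2415 rad/s.
V_P = V_A + ω_rod × AP, with AP = 0.1118 m along the rod.
Components: V_Px = −rω sinθ − a·ω_rod·sinφ = -1.374 m/s;  V_Py = rω cosθ + a·ω_rod·cosφ = -0.63865 m/s.
|V_P| = √(V_Px² + V_Py²) = 1.5152 m/s.

1.52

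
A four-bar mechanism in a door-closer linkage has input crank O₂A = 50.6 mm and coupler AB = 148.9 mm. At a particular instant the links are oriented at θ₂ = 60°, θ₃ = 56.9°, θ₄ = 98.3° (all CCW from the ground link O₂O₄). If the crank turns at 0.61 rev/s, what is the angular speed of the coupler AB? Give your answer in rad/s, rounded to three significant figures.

1.22

ω₂ = 3.833 rad/s (from 0.61 rev/s).
Differentiating the loop-closure r₂e^{iθ₂}+r₃e^{iθ₃}=r₁+r₄e^{iθ₄} gives r₂ω₂e^{iθ₂}+r₃ω₃e^{iθ₃}=r₄ω₄e^{iθ₄}.
Eliminating the other unknown: ω₃ = r₂ω₂ sin(θ₄−θ₂) / [r₃ sin(θ₃−θ₄)].
Numerator sine = +0.61978; denominator sine = -0.66131.
Result = 0.0506·3.833·(+0.61978) / (0.1489·(-0.66131)) = -1.2207 rad/s; magnitude 1.2207 rad/s.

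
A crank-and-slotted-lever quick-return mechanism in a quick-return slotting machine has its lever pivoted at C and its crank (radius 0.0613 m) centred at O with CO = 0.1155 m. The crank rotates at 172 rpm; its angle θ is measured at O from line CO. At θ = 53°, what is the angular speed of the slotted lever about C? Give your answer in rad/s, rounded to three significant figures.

5.64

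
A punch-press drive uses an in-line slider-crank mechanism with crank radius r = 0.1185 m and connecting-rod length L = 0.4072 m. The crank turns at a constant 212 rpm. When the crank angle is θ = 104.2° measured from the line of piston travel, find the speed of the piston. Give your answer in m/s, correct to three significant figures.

ω = 2π·212/60 = 22.2 rad/s
For an in-line slider-crank, x = r cosθ + √(L² − r² sin²θ), so v = −rω sinθ·[1 + r cosθ/√(L² − r² sin²θ)].
With r = 0.1185 m, L = 0.4072 m, θ = 104.2°: √(L² − r² sin²θ) = 0.39066 m.
v = −0.1185·22.2·0.96945·[1 + 0.1185·-0.24531/0.39066] = -2.3606 m/s.
|v| = 2.3606 m/s.

2.36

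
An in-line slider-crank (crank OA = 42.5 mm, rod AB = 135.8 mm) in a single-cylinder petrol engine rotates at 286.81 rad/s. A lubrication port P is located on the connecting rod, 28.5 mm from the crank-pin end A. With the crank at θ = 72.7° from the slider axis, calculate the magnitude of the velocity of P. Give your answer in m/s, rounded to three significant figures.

12.2

ω = 286.8 rad/s.  Crank-pin speed |V_A| = rω = 12.189 m/s, perpendicular to OA.
Rod angle: sinφ = −(r/L) sinθ ⇒ φ = -17.386°; ω_rod = −rω cosθ/√(L²−r²sin²θ) = -27.97 rad/s.
V_P = V_A + ω_rod × AP, with AP = 0.0285 m along the rod.
Components: V_Px = −rω sinθ − a·ω_rod·sinφ = -11.876 m/s;  V_Py = rω cosθ + a·ω_rod·cosφ = +2.8641 m/s.
|V_P| = √(V_Px² + V_Py²) = 12.217 m/s.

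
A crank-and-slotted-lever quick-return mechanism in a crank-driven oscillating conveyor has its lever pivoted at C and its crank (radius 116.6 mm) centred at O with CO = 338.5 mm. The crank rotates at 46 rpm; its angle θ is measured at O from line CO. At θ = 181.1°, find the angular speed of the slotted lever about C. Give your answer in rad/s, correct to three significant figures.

2.53

ω = 4.817 rad/s (from 46 rpm).
Crank pin A relative to C: A = (d + r cosθ, r sinθ); lever angle φ = atan2(r sinθ, d + r cosθ).
Differentiating tanφ: φ̇ = rω(d cosθ + r)/(d² + r² + 2dr cosθ).
d² + r² + 2dr cosθ = |CA|² = 0.0492542 m²;  d cosθ + r = -0.22184 m.
|ω_lever| = |0.1166·4.817·-0.22184| / 0.0492542 = 2.5297 rad/s.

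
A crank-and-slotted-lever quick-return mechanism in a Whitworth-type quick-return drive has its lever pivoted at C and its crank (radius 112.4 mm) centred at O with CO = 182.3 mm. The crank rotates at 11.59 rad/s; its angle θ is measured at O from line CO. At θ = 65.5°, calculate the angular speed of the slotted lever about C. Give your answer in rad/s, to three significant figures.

ω = 11.59 rad/s
Crank pin A relative to C: A = (d + r cosθ, r sinθ); lever angle φ = atan2(r sinθ, d + r cosθ).
Differentiating tanφ: φ̇ = rω(d cosθ + r)/(d² + r² + 2dr cosθ).
d² + r² + 2dr cosθ = |CA|² = 0.0628616 m²;  d cosθ + r = +0.188 m.
|ω_lever| = |0.1124·11.59·+0.188| / 0.0628616 = 3.896 rad/s.

3.90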